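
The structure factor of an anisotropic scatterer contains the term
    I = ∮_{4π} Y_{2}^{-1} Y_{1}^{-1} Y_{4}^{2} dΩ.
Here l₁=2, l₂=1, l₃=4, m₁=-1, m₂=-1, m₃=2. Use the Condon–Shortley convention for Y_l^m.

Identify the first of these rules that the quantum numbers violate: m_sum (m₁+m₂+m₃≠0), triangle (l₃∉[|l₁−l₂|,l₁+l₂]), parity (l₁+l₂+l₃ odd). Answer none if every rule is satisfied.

triangle

azimuthal sum: -1 − 1 + 2 = 0  ✓
1 ≤ 4 ≤ 3 (triangle on l)  ✗
L = 2 + 1 + 4 = 7 (odd)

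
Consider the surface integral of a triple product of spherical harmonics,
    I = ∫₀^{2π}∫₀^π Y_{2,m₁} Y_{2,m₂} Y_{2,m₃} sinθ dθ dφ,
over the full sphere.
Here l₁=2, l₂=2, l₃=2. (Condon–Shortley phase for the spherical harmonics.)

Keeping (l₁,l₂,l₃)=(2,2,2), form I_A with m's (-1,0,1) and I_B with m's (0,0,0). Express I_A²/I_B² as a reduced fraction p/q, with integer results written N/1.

1/4

Same 2,2,2: normalisation and zero-m 3j drop out of the ratio.
A: Δ: 2! 2! 2! / 7! → 1/630; sum: t=1:−1/2 t=2:+1/4 = -1/4; 3j²(2 2 2; -1 0 1) = Δ·Π!·Σ² = 1/70  (sign +1)
B: Δ: 2! 2! 2! / 7! → 1/630; sum: t=0:+1/8 t=1:−1/1 t=2:+1/8 = -3/4; 3j²(2 2 2; 0 0 0) = Δ·Π!·Σ² = 2/35  (sign -1)
I_A²/I_B² = (1/70)/(2/35) = 1/4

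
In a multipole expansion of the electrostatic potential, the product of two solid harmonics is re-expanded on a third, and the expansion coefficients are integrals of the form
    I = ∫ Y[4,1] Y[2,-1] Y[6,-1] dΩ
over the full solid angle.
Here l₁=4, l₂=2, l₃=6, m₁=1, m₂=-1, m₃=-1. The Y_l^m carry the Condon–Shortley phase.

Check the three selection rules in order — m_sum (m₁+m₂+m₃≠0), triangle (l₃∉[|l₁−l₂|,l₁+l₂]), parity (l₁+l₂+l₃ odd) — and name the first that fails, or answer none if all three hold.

m₁+m₂+m₃ = 1 − 1 − 1 = -1  ✗
triangle: |4−2|=2 ≤ l₃=6 ≤ 4+2=6
parity: l₁+l₂+l₃ = 12 is even

m_sum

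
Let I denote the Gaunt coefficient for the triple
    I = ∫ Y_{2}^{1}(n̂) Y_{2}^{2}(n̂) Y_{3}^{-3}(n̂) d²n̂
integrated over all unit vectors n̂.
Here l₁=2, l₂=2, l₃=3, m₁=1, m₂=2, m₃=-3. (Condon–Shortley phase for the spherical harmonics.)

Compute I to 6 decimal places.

Σlᵢ=7 odd — θ-integrand is odd under cosθ→−cosθ; I=0

0.000000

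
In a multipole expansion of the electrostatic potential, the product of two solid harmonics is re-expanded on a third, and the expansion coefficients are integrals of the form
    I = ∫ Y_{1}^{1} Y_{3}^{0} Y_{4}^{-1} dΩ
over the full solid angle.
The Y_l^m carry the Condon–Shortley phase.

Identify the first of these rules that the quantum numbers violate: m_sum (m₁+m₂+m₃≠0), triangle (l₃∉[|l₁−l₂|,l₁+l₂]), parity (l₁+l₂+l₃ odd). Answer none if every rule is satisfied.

m₁+m₂+m₃ = 1 + 0 − 1 = 0  ✓
triangle: |1−3|=2 ≤ l₃=4 ≤ 1+3=4  ✓
parity: l₁+l₂+l₃ = 8 is even  ✓

none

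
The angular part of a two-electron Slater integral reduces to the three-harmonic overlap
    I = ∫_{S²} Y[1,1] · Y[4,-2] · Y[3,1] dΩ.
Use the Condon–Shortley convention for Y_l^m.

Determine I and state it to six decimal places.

Checks pass: Σm=0; 8 even; l₃=3∈[3,5].
(2·1+1)(2·4+1)(2·3+1) = 189
Δ: 2! 0! 6! / 9! → 1/252
sum: t=1:−1/36 = -1/36
3j²(1 4 3; 0 0 0) = Δ·Π!·Σ² = 4/63  (sign +1)
sum: t=0:+1/96 = 1/96
3j²(1 4 3; 1 -2 1) = Δ·Π!·Σ² = 5/84  (sign +1)
combine: 4πI² = 189·4/63·5/84 = 5/7
take √, sign +1: I = 0.23841361

0.238414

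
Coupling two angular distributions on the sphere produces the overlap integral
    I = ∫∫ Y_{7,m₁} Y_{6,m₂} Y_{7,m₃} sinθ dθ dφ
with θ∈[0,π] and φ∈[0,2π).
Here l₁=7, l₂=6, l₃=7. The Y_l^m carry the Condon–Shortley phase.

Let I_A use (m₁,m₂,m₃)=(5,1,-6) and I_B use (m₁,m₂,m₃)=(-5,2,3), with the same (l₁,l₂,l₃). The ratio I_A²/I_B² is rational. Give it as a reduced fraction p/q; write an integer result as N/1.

Shared (l₁,l₂,l₃)=(7,6,7): N and (l;000)² cancel in I_A²/I_B².
A: Δ = 6!·8!·6!/21! = 1/2444321880; Racah Σ t=1..2: t=1:−1/435456000 t=2:+1/232243200 = 1/497664000; ⇒ 3j(7 6 7; 5 1 -6)² = 77/12920, sgn -1
B: Δ = 6!·8!·6!/21! = 1/2444321880; Racah Σ t=4..6: t=4:+1/92897280 t=5:−1/21772800 t=6:+1/49766400 = -1/66355200; ⇒ 3j(7 6 7; -5 2 3)² = 63/8398, sgn -1
I_A²/I_B² = (77/12920)/(63/8398) = 143/180

143/180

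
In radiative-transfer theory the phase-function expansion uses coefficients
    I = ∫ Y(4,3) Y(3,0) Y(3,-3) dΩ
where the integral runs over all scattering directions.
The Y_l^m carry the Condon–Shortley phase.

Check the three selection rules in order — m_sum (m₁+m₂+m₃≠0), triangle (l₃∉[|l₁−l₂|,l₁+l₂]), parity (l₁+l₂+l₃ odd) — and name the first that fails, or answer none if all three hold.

Σmᵢ = 0  ✓
l₃∈[|l₁−l₂|,l₁+l₂]=[1,7], have l₃=3  ✓
Σlᵢ = 10 ⇒ even  ✓

none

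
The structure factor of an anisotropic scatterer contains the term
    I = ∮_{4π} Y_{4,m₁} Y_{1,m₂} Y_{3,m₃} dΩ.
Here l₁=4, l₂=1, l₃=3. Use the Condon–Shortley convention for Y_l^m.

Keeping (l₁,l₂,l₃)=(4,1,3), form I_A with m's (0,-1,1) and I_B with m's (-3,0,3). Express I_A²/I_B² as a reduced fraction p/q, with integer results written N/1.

Same 4,1,3: normalisation and zero-m 3j drop out of the ratio.
A: Δ: 2! 6! 0! / 9! → 1/252; sum: t=0:+1/96 = 1/96; 3j²(4 1 3; 0 -1 1) = Δ·Π!·Σ² = 1/42  (sign +1)
B: Δ: 2! 6! 0! / 9! → 1/252; sum: t=1:−1/720 = -1/720; 3j²(4 1 3; -3 0 3) = Δ·Π!·Σ² = 1/36  (sign -1)
I_A²/I_B² = (1/42)/(1/36) = 6/7

6/7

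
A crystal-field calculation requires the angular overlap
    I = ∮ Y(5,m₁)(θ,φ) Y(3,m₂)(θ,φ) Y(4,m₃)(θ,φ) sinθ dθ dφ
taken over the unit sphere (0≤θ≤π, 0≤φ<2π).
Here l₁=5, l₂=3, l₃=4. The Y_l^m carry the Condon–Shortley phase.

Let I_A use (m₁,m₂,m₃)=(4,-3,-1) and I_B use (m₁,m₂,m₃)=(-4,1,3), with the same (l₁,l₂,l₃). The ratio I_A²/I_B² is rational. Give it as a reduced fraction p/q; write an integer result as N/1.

Same 5,3,4: normalisation and zero-m 3j drop out of the ratio.
A: Δ: 4! 6! 2! / 13! → 1/180180; sum: t=0:+1/5760 = 1/5760; 3j²(5 3 4; 4 -3 -1) = Δ·Π!·Σ² = 9/286  (sign -1)
B: Δ: 4! 6! 2! / 13! → 1/180180; sum: t=3:−1/4320 t=4:+1/5760 = -1/17280; 3j²(5 3 4; -4 1 3) = Δ·Π!·Σ² = 7/4290  (sign +1)
I_A²/I_B² = (9/286)/(7/4290) = 135/7

135/7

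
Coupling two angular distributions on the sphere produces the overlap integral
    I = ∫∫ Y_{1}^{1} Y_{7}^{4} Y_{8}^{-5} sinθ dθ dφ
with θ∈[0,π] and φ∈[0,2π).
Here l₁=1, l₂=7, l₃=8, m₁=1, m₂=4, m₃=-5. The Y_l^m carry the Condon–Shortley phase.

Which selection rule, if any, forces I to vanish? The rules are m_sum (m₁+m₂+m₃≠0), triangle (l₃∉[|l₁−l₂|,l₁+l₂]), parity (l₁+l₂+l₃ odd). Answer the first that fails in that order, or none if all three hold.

none

Σmᵢ = 0  ✓
l₃∈[|l₁−l₂|,l₁+l₂]=[6,8], have l₃=8  ✓
Σlᵢ = 16 ⇒ even  ✓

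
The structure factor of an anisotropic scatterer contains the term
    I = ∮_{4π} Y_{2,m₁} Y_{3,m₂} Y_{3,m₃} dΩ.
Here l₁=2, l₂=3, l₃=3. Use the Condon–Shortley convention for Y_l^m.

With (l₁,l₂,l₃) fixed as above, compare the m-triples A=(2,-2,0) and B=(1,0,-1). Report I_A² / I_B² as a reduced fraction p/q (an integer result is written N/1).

Shared (l₁,l₂,l₃)=(2,3,3): N and (l;000)² cancel in I_A²/I_B².
A: Δ = 2!·2!·4!/9! = 1/3780; Racah Σ t=0..0: t=0:+1/24 = 1/24; ⇒ 3j(2 3 3; 2 -2 0)² = 1/21, sgn -1
B: Δ = 2!·2!·4!/9! = 1/3780; Racah Σ t=0..1: t=0:+1/12 t=1:−1/8 = -1/24; ⇒ 3j(2 3 3; 1 0 -1)² = 1/210, sgn -1
I_A²/I_B² = (1/21)/(1/210) = 10/1

10/1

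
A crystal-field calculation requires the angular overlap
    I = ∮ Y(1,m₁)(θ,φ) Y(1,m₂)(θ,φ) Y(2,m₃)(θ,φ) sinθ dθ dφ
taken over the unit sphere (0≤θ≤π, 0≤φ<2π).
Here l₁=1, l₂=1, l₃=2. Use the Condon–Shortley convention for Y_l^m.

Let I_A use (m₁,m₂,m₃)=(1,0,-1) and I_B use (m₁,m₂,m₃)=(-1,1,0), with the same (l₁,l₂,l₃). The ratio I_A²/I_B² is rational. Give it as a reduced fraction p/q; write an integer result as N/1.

Same 1,1,2: normalisation and zero-m 3j drop out of the ratio.
A: Δ: 0! 2! 2! / 5! → 1/30; sum: t=0:+1/2 = 1/2; 3j²(1 1 2; 1 0 -1) = Δ·Π!·Σ² = 1/10  (sign -1)
B: Δ: 0! 2! 2! / 5! → 1/30; sum: t=0:+1/4 = 1/4; 3j²(1 1 2; -1 1 0) = Δ·Π!·Σ² = 1/30  (sign +1)
I_A²/I_B² = (1/10)/(1/30) = 3/1

3/1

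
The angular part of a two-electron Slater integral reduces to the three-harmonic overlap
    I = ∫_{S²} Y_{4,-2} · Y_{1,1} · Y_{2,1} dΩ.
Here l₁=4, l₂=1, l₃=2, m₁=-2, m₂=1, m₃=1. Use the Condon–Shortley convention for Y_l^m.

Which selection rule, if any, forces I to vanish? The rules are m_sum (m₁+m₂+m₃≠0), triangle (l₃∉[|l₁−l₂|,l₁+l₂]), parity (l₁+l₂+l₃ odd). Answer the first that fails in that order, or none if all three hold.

triangle

m₁+m₂+m₃ = -2 + 1 + 1 = 0  ✓
triangle: |4−1|=3 ≤ l₃=2 ≤ 4+1=5  ✗
parity: l₁+l₂+l₃ = 7 is odd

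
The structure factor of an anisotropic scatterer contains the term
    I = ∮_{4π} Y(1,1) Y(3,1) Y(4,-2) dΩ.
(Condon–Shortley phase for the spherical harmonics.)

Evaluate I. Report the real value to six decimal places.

0.238414

Checks pass: Σm=0; 8 even; l₃=4∈[2,4].
(2·1+1)(2·3+1)(2·4+1) = 189
Δ: 0! 2! 6! / 9! → 1/252
sum: t=0:+1/36 = 1/36
3j²(1 3 4; 0 0 0) = Δ·Π!·Σ² = 4/63  (sign +1)
sum: t=0:+1/96 = 1/96
3j²(1 3 4; 1 1 -2) = Δ·Π!·Σ² = 5/84  (sign +1)
combine: 4πI² = 189·4/63·5/84 = 5/7
take √, sign +1: I = 0.23841361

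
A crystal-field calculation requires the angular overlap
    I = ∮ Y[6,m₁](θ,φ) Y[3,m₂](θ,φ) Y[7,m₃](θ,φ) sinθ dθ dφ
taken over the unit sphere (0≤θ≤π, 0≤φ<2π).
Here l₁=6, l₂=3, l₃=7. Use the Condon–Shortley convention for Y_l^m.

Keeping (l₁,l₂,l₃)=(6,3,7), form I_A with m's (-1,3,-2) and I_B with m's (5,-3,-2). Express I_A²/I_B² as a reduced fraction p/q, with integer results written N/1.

2646/275

l's match ⇒ only the (l;m) 3-j factors differ between A and B.
A: triangle coeff Δ(6,3,7) = 1/2042040; Σ_t [2,2]: t=2:+1/691200 = 1/691200; (3j)²=189/9724 [(6 3 7; -1 3 -2)], sign=-1
B: triangle coeff Δ(6,3,7) = 1/2042040; Σ_t [0,0]: t=0:+1/17418240 = 1/17418240; (3j)²=25/12376 [(6 3 7; 5 -3 -2)], sign=-1
I_A²/I_B² = (189/9724)/(25/12376) = 2646/275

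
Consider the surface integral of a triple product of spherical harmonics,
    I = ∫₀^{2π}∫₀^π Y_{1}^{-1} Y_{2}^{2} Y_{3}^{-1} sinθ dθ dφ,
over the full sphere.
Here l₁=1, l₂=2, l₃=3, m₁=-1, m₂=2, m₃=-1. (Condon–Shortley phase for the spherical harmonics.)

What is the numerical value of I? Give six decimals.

m-sum 0 ✓  L=6 even ✓  1≤3≤3 ✓
Π(2lᵢ+1) = 3×5×7 = 105
triangle coeff Δ(1,2,3) = 1/105
Σ_t [0,0]: t=0:+1/4 = 1/4
(3j)²=3/35 [(1 2 3; 0 0 0)], sign=-1
Σ_t [0,0]: t=0:+1/48 = 1/48
(3j)²=1/105 [(1 2 3; -1 2 -1)], sign=+1
⇒ 4πI² = 3/35
I = (-1)√(3/35/(4π)) = -0.08258890

-0.082589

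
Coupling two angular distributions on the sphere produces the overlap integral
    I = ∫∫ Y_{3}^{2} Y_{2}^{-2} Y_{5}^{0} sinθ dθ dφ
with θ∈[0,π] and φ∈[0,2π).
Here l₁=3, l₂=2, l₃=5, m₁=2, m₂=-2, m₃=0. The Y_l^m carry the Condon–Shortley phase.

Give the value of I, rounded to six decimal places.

0.053579

m-sum 0 ✓  L=10 even ✓  1≤5≤5 ✓
Π(2lᵢ+1) = 7×5×11 = 385
triangle coeff Δ(3,2,5) = 1/2310
Σ_t [0,0]: t=0:+1/144 = 1/144
(3j)²=10/231 [(3 2 5; 0 0 0)], sign=-1
Σ_t [0,0]: t=0:+1/2880 = 1/2880
(3j)²=1/462 [(3 2 5; 2 -2 0)], sign=-1
⇒ 4πI² = 25/693
I = (+1)√(25/693/(4π)) = 0.05357948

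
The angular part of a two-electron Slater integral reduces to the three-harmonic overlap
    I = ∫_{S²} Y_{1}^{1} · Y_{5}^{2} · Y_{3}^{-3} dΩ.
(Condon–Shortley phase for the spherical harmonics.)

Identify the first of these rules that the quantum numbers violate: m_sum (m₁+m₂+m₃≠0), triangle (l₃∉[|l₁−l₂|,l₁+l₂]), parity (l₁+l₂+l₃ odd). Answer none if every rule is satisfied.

triangle

azimuthal sum: 1 + 2 − 3 = 0  ✓
4 ≤ 3 ≤ 6 (triangle on l)  ✗
L = 1 + 5 + 3 = 9 (odd)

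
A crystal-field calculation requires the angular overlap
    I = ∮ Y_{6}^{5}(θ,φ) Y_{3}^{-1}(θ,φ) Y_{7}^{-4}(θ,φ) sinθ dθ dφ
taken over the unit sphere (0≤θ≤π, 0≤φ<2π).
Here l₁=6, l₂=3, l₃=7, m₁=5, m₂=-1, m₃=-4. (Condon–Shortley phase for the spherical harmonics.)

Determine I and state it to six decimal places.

-0.173403

Checks pass: Σm=0; 16 even; l₃=7∈[3,9].
(2·6+1)(2·3+1)(2·7+1) = 1365
Δ: 2! 10! 4! / 17! → 1/2042040
sum: t=0:+1/207360 t=1:−1/57600 t=2:+1/207360 = -1/129600
3j²(6 3 7; 0 0 0) = Δ·Π!·Σ² = 168/12155  (sign +1)
sum: t=0:+1/2903040 t=1:−1/21772800 = 13/43545600
3j²(6 3 7; 5 -1 -4) = Δ·Π!·Σ² = 143/7140  (sign -1)
combine: 4πI² = 1365·168/12155·143/7140 = 546/1445
take √, sign -1: I = -0.17340334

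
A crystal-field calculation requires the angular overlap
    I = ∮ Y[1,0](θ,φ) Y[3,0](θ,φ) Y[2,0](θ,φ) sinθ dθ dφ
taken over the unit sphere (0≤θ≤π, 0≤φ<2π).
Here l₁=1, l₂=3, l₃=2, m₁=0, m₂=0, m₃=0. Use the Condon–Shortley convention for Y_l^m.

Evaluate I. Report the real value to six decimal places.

0.247767

m-sum 0 ✓  L=6 even ✓  2≤2≤4 ✓
Π(2lᵢ+1) = 3×7×5 = 105
triangle coeff Δ(1,3,2) = 1/105
Σ_t [1,1]: t=1:−1/4 = -1/4
(3j)²=3/35 [(1 3 2; 0 0 0)], sign=-1
(m-triple is (0,0,0) — same symbol as above.)
⇒ 4πI² = 27/35
I = (+1)√(27/35/(4π)) = 0.24776670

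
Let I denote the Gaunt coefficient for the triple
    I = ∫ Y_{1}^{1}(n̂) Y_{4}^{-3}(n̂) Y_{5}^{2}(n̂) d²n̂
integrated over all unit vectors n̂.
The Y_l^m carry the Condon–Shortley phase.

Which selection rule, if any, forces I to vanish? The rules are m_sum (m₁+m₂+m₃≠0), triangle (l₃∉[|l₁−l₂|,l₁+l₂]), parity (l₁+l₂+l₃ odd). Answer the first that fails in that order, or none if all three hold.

none

m₁+m₂+m₃ = 1 − 3 + 2 = 0  ✓
triangle: |1−4|=3 ≤ l₃=5 ≤ 1+4=5  ✓
parity: l₁+l₂+l₃ = 10 is even  ✓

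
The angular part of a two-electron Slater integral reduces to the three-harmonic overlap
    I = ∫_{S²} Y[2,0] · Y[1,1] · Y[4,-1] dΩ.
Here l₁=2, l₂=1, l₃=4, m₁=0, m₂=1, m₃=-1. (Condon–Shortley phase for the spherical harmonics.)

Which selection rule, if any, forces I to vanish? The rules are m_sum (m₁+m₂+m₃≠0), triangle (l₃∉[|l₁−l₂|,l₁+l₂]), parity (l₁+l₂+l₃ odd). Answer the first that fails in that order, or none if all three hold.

triangle

Σmᵢ = 0  ✓
l₃∈[|l₁−l₂|,l₁+l₂]=[1,3], have l₃=4  ✗
Σlᵢ = 7 ⇒ odd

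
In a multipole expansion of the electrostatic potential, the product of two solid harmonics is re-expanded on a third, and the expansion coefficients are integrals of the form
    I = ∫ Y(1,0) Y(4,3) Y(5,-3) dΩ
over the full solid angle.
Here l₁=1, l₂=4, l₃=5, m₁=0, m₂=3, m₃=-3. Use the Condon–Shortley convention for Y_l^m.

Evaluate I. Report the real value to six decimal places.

Rules hold: Σm=0, L=10 even, 3≤5≤5.
N = 3·9·11 = 297
Δ = 0!·2!·8!/11! = 1/495
Racah Σ t=0..0: t=0:+1/576 = 1/576
⇒ 3j(1 4 5; 0 0 0)² = 5/99, sgn -1
Racah Σ t=0..0: t=0:+1/5040 = 1/5040
⇒ 3j(1 4 5; 0 3 -3)² = 16/495, sgn +1
4πI² = N·(3j₀)²·(3jₘ)² = 16/33
I = -1·√(0.484848/4π) = -0.19642560

-0.196426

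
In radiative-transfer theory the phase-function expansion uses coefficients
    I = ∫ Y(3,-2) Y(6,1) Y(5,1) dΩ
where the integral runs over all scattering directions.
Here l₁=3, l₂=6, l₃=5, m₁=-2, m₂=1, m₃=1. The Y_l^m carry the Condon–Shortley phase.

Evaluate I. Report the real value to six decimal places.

0.134828

m-sum 0 ✓  L=14 even ✓  3≤5≤9 ✓
Π(2lᵢ+1) = 7×13×11 = 1001
triangle coeff Δ(3,6,5) = 1/675675
Σ_t [1,3]: t=1:−1/8640 t=2:+1/2304 t=3:−1/8640 = 7/34560
(3j)²=7/429 [(3 6 5; 0 0 0)], sign=-1
Σ_t [3,4]: t=3:−1/6912 t=4:+1/17280 = -1/11520
(3j)²=2/143 [(3 6 5; -2 1 1)], sign=-1
⇒ 4πI² = 98/429
I = (+1)√(98/429/(4π)) = 0.13482780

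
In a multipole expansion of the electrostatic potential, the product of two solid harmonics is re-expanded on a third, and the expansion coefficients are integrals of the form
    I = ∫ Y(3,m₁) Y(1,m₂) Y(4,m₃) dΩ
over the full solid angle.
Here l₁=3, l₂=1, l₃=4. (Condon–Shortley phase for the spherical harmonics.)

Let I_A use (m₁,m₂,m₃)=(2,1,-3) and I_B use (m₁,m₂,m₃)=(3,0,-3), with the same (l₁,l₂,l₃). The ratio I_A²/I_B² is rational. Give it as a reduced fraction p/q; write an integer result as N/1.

3/1

l's match ⇒ only the (l;m) 3-j factors differ between A and B.
A: triangle coeff Δ(3,1,4) = 1/252; Σ_t [0,0]: t=0:+1/240 = 1/240; (3j)²=1/12 [(3 1 4; 2 1 -3)], sign=-1
B: triangle coeff Δ(3,1,4) = 1/252; Σ_t [0,0]: t=0:+1/720 = 1/720; (3j)²=1/36 [(3 1 4; 3 0 -3)], sign=-1
I_A²/I_B² = (1/12)/(1/36) = 3/1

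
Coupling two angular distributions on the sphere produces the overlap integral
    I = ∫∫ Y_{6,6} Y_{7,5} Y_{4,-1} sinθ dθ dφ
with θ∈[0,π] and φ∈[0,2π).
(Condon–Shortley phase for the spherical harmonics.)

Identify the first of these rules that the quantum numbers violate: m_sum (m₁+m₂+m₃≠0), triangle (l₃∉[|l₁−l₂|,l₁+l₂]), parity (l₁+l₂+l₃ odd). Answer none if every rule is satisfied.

m_sum

m₁+m₂+m₃ = 6 + 5 − 1 = 10  ✗
triangle: |6−7|=1 ≤ l₃=4 ≤ 6+7=13
parity: l₁+l₂+l₃ = 17 is odd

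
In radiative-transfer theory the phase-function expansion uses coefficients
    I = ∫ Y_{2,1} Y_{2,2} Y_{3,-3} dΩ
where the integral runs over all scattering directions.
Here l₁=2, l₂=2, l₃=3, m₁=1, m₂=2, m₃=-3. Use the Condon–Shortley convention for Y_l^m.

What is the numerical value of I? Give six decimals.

L=7 odd ⇒ parity kills the (l;000) factor ⇒ I = 0

0.000000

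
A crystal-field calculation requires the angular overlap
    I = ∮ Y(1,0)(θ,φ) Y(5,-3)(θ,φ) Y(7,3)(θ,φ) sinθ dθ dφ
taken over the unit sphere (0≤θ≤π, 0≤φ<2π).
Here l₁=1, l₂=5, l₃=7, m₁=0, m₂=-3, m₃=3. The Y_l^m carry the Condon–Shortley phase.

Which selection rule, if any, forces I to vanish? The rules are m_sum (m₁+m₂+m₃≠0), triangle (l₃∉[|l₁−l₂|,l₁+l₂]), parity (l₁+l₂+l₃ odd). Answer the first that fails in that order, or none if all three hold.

triangle

Σmᵢ = 0  ✓
l₃∈[|l₁−l₂|,l₁+l₂]=[4,6], have l₃=7  ✗
Σlᵢ = 13 ⇒ odd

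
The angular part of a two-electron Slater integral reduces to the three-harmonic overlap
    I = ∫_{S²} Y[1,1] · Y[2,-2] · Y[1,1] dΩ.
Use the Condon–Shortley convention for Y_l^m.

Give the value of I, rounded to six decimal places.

0.309019

m-sum 0 ✓  L=4 even ✓  1≤1≤3 ✓
Π(2lᵢ+1) = 3×5×3 = 45
triangle coeff Δ(1,2,1) = 1/30
Σ_t [1,1]: t=1:−1/1 = -1/1
(3j)²=2/15 [(1 2 1; 0 0 0)], sign=+1
Σ_t [0,0]: t=0:+1/4 = 1/4
(3j)²=1/5 [(1 2 1; 1 -2 1)], sign=+1
⇒ 4πI² = 6/5
I = (+1)√(6/5/(4π)) = 0.30901936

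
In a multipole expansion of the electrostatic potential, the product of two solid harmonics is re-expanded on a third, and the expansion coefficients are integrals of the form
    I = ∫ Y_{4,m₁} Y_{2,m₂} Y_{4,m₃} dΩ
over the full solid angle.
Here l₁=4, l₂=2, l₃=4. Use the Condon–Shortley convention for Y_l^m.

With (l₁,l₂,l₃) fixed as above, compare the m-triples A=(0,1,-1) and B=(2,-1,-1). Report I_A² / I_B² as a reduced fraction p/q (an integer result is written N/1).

10/81

Same 4,2,4: normalisation and zero-m 3j drop out of the ratio.
A: Δ: 2! 6! 2! / 11! → 1/13860; sum: t=1:−1/72 t=2:+1/96 = -1/288; 3j²(4 2 4; 0 1 -1) = Δ·Π!·Σ² = 1/462  (sign +1)
B: Δ: 2! 6! 2! / 11! → 1/13860; sum: t=0:+1/96 t=1:−1/240 = 1/160; 3j²(4 2 4; 2 -1 -1) = Δ·Π!·Σ² = 27/1540  (sign -1)
I_A²/I_B² = (1/462)/(27/1540) = 10/81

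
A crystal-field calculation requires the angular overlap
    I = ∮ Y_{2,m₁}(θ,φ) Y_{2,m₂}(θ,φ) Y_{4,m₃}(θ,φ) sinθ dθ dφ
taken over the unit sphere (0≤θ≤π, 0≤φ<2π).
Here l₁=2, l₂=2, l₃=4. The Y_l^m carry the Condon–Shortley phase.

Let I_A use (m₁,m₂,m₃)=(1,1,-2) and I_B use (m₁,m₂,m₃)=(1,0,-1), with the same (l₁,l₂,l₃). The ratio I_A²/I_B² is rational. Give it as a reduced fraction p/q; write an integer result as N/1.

4/3

Same 2,2,4: normalisation and zero-m 3j drop out of the ratio.
A: Δ: 0! 4! 4! / 9! → 1/630; sum: t=0:+1/36 = 1/36; 3j²(2 2 4; 1 1 -2) = Δ·Π!·Σ² = 4/63  (sign +1)
B: Δ: 0! 4! 4! / 9! → 1/630; sum: t=0:+1/24 = 1/24; 3j²(2 2 4; 1 0 -1) = Δ·Π!·Σ² = 1/21  (sign -1)
I_A²/I_B² = (4/63)/(1/21) = 4/3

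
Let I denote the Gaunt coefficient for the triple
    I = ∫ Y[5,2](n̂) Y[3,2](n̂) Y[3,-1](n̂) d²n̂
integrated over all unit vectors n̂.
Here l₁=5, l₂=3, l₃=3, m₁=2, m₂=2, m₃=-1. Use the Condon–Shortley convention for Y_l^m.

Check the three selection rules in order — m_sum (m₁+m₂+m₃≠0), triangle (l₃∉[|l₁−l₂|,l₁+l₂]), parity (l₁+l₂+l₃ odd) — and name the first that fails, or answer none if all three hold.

m_sum

azimuthal sum: 2 + 2 − 1 = 3  ✗
2 ≤ 3 ≤ 8 (triangle on l)
L = 5 + 3 + 3 = 11 (odd)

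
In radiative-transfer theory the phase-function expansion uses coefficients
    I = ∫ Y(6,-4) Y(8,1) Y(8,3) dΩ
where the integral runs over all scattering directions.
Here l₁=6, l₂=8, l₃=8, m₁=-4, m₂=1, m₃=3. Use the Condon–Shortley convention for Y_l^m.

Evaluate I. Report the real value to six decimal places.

-0.097571

Rules hold: Σm=0, L=22 even, 2≤8≤14.
N = 13·17·17 = 3757
Δ = 6!·6!·10!/23! = 1/13742520792
Racah Σ t=0..6: t=0:+1/41803776000 t=1:−1/435456000 t=2:+1/39813120 t=3:−1/18662400 t=4:+1/39813120 t=5:−1/435456000 t=6:+1/41803776000 = -11/1393459200
⇒ 3j(6 8 8; 0 0 0)² = 600/96577, sgn -1
Racah Σ t=4..6: t=4:+1/497664000 t=5:−1/248832000 t=6:+1/1045094400 = -11/10450944000
⇒ 3j(6 8 8; -4 1 3)² = 495/96577, sgn +1
4πI² = N·(3j₀)²·(3jₘ)² = 297000/2482597
I = -1·√(0.119633/4π) = -0.09757087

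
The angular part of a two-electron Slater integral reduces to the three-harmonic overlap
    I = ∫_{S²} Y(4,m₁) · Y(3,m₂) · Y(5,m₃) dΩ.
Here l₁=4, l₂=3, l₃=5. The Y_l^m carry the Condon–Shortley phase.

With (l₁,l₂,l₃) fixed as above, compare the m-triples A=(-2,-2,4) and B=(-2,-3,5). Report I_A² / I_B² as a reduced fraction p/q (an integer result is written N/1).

Shared (l₁,l₂,l₃)=(4,3,5): N and (l;000)² cancel in I_A²/I_B².
A: Δ = 2!·6!·4!/13! = 1/180180; Racah Σ t=0..1: t=0:+1/8640 t=1:−1/2880 = -1/4320; ⇒ 3j(4 3 5; -2 -2 4)² = 8/429, sgn +1
B: Δ = 2!·6!·4!/13! = 1/180180; Racah Σ t=0..0: t=0:+1/34560 = 1/34560; ⇒ 3j(4 3 5; -2 -3 5)² = 5/286, sgn +1
I_A²/I_B² = (8/429)/(5/286) = 16/15

16/15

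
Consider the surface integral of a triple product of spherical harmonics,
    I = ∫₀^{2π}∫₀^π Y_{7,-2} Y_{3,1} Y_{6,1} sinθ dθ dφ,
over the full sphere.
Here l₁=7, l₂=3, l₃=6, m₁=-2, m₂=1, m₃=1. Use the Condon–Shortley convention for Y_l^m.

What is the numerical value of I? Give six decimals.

0.123918

Checks pass: Σm=0; 16 even; l₃=6∈[4,10].
(2·7+1)(2·3+1)(2·6+1) = 1365
Δ: 4! 10! 2! / 17! → 1/2042040
sum: t=1:−1/207360 t=2:+1/57600 t=3:−1/207360 = 1/129600
3j²(7 3 6; 0 0 0) = Δ·Π!·Σ² = 168/12155  (sign +1)
sum: t=2:+1/241920 t=3:−1/103680 t=4:+1/691200 = -59/14515200
3j²(7 3 6; -2 1 1) = Δ·Π!·Σ² = 3481/340340  (sign +1)
combine: 4πI² = 1365·168/12155·3481/340340 = 438606/2272985
take √, sign +1: I = 0.12391791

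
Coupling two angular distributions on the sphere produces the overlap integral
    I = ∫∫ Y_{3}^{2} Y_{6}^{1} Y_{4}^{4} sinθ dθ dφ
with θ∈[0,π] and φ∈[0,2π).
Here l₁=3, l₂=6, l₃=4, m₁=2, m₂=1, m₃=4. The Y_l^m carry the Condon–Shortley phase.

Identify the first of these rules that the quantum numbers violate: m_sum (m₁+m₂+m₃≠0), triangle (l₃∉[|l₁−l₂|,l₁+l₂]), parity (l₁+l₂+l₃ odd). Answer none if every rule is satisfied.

m₁+m₂+m₃ = 2 + 1 + 4 = 7  ✗
triangle: |3−6|=3 ≤ l₃=4 ≤ 3+6=9
parity: l₁+l₂+l₃ = 13 is odd

m_sum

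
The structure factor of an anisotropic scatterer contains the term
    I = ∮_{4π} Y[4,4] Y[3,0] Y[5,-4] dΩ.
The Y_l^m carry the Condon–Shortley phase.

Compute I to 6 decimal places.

-0.207724

Rules hold: Σm=0, L=12 even, 1≤5≤7.
N = 9·7·11 = 693
Δ = 2!·6!·4!/13! = 1/180180
Racah Σ t=0..2: t=0:+1/576 t=1:−1/144 t=2:+1/576 = -1/288
⇒ 3j(4 3 5; 0 0 0)² = 20/1001, sgn +1
Racah Σ t=0..0: t=0:+1/8640 = 1/8640
⇒ 3j(4 3 5; 4 0 -4)² = 28/715, sgn -1
4πI² = N·(3j₀)²·(3jₘ)² = 1008/1859
I = -1·√(0.542227/4π) = -0.20772350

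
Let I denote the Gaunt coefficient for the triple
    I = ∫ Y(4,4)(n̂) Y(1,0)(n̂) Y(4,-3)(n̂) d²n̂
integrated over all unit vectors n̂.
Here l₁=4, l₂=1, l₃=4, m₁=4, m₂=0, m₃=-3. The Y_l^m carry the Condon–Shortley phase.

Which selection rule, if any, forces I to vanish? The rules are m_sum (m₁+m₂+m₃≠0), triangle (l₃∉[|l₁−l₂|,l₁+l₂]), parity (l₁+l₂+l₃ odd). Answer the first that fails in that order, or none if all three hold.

m₁+m₂+m₃ = 4 + 0 − 3 = 1  ✗
triangle: |4−1|=3 ≤ l₃=4 ≤ 4+1=5
parity: l₁+l₂+l₃ = 9 is odd

m_sum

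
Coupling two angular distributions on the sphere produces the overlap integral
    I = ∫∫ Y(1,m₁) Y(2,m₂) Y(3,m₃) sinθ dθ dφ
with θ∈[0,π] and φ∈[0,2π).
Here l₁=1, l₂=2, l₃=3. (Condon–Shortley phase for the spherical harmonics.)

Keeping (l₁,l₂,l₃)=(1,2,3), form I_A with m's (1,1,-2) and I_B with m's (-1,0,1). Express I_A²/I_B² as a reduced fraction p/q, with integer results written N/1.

Same 1,2,3: normalisation and zero-m 3j drop out of the ratio.
A: Δ: 0! 2! 4! / 7! → 1/105; sum: t=0:+1/12 = 1/12; 3j²(1 2 3; 1 1 -2) = Δ·Π!·Σ² = 2/21  (sign -1)
B: Δ: 0! 2! 4! / 7! → 1/105; sum: t=0:+1/8 = 1/8; 3j²(1 2 3; -1 0 1) = Δ·Π!·Σ² = 2/35  (sign +1)
I_A²/I_B² = (2/21)/(2/35) = 5/3

5/3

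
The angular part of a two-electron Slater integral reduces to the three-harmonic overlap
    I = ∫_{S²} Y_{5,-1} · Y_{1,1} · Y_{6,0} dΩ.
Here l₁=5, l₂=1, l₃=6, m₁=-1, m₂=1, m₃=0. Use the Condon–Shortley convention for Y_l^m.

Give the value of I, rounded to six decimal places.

m-sum 0 ✓  L=12 even ✓  4≤6≤6 ✓
Π(2lᵢ+1) = 11×3×13 = 429
triangle coeff Δ(5,1,6) = 1/858
Σ_t [0,0]: t=0:+1/14400 = 1/14400
(3j)²=6/143 [(5 1 6; 0 0 0)], sign=+1
Σ_t [0,0]: t=0:+1/34560 = 1/34560
(3j)²=5/286 [(5 1 6; -1 1 0)], sign=+1
⇒ 4πI² = 45/143
I = (+1)√(45/143/(4π)) = 0.15824621

0.158246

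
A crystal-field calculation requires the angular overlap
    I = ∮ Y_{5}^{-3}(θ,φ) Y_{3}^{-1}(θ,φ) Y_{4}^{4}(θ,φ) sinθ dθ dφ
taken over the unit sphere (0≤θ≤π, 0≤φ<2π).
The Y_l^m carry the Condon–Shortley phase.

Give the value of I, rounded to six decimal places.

0.169606

Rules hold: Σm=0, L=12 even, 2≤4≤8.
N = 11·7·9 = 693
Δ = 4!·6!·2!/13! = 1/180180
Racah Σ t=1..3: t=1:−1/576 t=2:+1/144 t=3:−1/576 = 1/288
⇒ 3j(5 3 4; 0 0 0)² = 20/1001, sgn +1
Racah Σ t=2..2: t=2:+1/5760 = 1/5760
⇒ 3j(5 3 4; -3 -1 4)² = 56/2145, sgn +1
4πI² = N·(3j₀)²·(3jₘ)² = 672/1859
I = +1·√(0.361485/4π) = 0.16960553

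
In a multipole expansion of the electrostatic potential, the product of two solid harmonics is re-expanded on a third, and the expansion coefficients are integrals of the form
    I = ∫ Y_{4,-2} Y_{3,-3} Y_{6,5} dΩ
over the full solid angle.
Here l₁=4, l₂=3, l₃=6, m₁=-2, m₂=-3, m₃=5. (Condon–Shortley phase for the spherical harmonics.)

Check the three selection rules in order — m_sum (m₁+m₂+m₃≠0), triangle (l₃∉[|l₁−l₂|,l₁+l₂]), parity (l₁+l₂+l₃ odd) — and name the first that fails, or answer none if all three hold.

parity

Σmᵢ = 0  ✓
l₃∈[|l₁−l₂|,l₁+l₂]=[1,7], have l₃=6  ✓
Σlᵢ = 13 ⇒ odd  ✗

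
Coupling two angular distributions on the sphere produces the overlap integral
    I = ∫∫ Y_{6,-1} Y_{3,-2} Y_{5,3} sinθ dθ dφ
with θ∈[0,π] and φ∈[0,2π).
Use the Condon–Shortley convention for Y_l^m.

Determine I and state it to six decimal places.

0.166435

m-sum 0 ✓  L=14 even ✓  3≤5≤9 ✓
Π(2lᵢ+1) = 13×7×11 = 1001
triangle coeff Δ(6,3,5) = 1/675675
Σ_t [1,3]: t=1:−1/8640 t=2:+1/2304 t=3:−1/8640 = 7/34560
(3j)²=7/429 [(6 3 5; 0 0 0)], sign=-1
Σ_t [0,1]: t=0:+1/120960 t=1:−1/17280 = -1/20160
(3j)²=64/3003 [(6 3 5; -1 -2 3)], sign=-1
⇒ 4πI² = 448/1287
I = (+1)√(448/1287/(4π)) = 0.16643505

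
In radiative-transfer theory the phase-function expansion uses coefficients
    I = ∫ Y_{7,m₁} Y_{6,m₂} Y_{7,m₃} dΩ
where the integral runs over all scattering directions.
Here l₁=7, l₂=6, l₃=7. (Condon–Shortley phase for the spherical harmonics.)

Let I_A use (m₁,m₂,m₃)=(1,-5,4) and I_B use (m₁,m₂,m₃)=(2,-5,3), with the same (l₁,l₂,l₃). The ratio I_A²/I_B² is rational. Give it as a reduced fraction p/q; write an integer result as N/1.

Shared (l₁,l₂,l₃)=(7,6,7): N and (l;000)² cancel in I_A²/I_B².
A: Δ = 6!·8!·6!/21! = 1/2444321880; Racah Σ t=0..1: t=0:+1/124416000 t=1:−1/62208000 = -1/124416000; ⇒ 3j(7 6 7; 1 -5 4)² = 154/20995, sgn +1
B: Δ = 6!·8!·6!/21! = 1/2444321880; Racah Σ t=0..1: t=0:+1/62208000 t=1:−1/49766400 = -1/248832000; ⇒ 3j(7 6 7; 2 -5 3)² = 21/20995, sgn -1
I_A²/I_B² = (154/20995)/(21/20995) = 22/3

22/3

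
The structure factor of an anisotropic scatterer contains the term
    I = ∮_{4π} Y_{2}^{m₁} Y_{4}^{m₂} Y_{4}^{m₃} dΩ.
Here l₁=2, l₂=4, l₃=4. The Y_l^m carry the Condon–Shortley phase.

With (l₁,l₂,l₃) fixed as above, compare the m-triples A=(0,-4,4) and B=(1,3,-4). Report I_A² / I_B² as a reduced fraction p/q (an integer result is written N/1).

4/3

l's match ⇒ only the (l;m) 3-j factors differ between A and B.
A: triangle coeff Δ(2,4,4) = 1/13860; Σ_t [0,0]: t=0:+1/2880 = 1/2880; (3j)²=28/495 [(2 4 4; 0 -4 4)], sign=+1
B: triangle coeff Δ(2,4,4) = 1/13860; Σ_t [1,1]: t=1:−1/1440 = -1/1440; (3j)²=7/165 [(2 4 4; 1 3 -4)], sign=-1
I_A²/I_B² = (28/495)/(7/165) = 4/3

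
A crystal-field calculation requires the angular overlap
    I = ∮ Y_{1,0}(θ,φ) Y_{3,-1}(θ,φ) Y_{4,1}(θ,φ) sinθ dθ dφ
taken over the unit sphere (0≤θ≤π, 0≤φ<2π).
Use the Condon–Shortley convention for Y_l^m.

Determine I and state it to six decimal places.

-0.238414

m-sum 0 ✓  L=8 even ✓  2≤4≤4 ✓
Π(2lᵢ+1) = 3×7×9 = 189
triangle coeff Δ(1,3,4) = 1/252
Σ_t [0,0]: t=0:+1/36 = 1/36
(3j)²=4/63 [(1 3 4; 0 0 0)], sign=+1
Σ_t [0,0]: t=0:+1/48 = 1/48
(3j)²=5/84 [(1 3 4; 0 -1 1)], sign=-1
⇒ 4πI² = 5/7
I = (-1)√(5/7/(4π)) = -0.23841361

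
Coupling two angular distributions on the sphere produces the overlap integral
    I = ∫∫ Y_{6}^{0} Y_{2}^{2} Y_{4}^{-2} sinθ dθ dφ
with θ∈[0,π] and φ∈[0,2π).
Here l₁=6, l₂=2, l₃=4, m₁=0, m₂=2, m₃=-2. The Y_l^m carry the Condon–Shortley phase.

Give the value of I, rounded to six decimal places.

m-sum 0 ✓  L=12 even ✓  4≤4≤8 ✓
Π(2lᵢ+1) = 13×5×9 = 585
triangle coeff Δ(6,2,4) = 1/6435
Σ_t [2,2]: t=2:+1/2304 = 1/2304
(3j)²=5/143 [(6 2 4; 0 0 0)], sign=+1
Σ_t [4,4]: t=4:+1/34560 = 1/34560
(3j)²=1/429 [(6 2 4; 0 2 -2)], sign=+1
⇒ 4πI² = 75/1573
I = (+1)√(75/1573/(4π)) = 0.06159725

0.061597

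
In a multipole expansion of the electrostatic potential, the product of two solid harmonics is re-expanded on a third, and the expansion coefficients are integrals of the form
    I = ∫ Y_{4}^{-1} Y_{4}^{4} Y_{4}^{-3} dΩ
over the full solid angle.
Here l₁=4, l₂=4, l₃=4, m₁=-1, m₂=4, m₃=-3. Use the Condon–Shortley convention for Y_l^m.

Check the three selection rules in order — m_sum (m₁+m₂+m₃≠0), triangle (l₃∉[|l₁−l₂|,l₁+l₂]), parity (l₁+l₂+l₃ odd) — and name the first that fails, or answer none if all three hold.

none

azimuthal sum: -1 + 4 − 3 = 0  ✓
0 ≤ 4 ≤ 8 (triangle on l)  ✓
L = 4 + 4 + 4 = 12 (even)  ✓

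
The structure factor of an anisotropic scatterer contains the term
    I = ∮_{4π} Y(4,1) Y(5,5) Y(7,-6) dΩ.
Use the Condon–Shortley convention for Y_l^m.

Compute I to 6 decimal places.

-0.207103

m-sum 0 ✓  L=16 even ✓  1≤7≤9 ✓
Π(2lᵢ+1) = 9×11×15 = 1485
triangle coeff Δ(4,5,7) = 1/6126120
Σ_t [0,2]: t=0:+1/69120 t=1:−1/20736 t=2:+1/69120 = -1/51840
(3j)²=280/21879 [(4 5 7; 0 0 0)], sign=+1
Σ_t [2,2]: t=2:+1/9676800 = 1/9676800
(3j)²=27/952 [(4 5 7; 1 5 -6)], sign=-1
⇒ 4πI² = 2025/3757
I = (-1)√(2025/3757/(4π)) = -0.20710328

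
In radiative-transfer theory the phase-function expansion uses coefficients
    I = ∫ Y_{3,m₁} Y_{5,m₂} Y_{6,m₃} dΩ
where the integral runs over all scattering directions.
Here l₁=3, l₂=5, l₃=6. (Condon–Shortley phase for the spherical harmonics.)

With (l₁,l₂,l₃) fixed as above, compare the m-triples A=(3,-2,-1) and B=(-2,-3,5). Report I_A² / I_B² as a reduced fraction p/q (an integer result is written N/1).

49/66

Same 3,5,6: normalisation and zero-m 3j drop out of the ratio.
A: Δ: 2! 4! 8! / 15! → 1/675675; sum: t=0:+1/34560 = 1/34560; 3j²(3 5 6; 3 -2 -1) = Δ·Π!·Σ² = 7/429  (sign -1)
B: Δ: 2! 4! 8! / 15! → 1/675675; sum: t=1:−1/120960 t=2:+1/483840 = -1/161280; 3j²(3 5 6; -2 -3 5) = Δ·Π!·Σ² = 2/91  (sign +1)
I_A²/I_B² = (7/429)/(2/91) = 49/66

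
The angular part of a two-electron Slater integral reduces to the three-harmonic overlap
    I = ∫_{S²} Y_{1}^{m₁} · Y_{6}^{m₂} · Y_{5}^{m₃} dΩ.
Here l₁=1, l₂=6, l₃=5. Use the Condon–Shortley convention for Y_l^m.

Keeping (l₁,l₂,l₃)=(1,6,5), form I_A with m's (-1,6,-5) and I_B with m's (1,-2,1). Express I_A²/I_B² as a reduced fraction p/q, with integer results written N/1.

33/14

l's match ⇒ only the (l;m) 3-j factors differ between A and B.
A: triangle coeff Δ(1,6,5) = 1/858; Σ_t [2,2]: t=2:+1/7257600 = 1/7257600; (3j)²=1/13 [(1 6 5; -1 6 -5)], sign=+1
B: triangle coeff Δ(1,6,5) = 1/858; Σ_t [0,0]: t=0:+1/34560 = 1/34560; (3j)²=14/429 [(1 6 5; 1 -2 1)], sign=+1
I_A²/I_B² = (1/13)/(14/429) = 33/14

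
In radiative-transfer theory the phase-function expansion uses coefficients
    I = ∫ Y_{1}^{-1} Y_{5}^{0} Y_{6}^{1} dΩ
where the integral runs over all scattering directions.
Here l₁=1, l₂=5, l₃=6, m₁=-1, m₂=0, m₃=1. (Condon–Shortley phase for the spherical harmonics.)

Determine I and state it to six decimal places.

m-sum 0 ✓  L=12 even ✓  4≤6≤6 ✓
Π(2lᵢ+1) = 3×11×13 = 429
triangle coeff Δ(1,5,6) = 1/858
Σ_t [0,0]: t=0:+1/14400 = 1/14400
(3j)²=6/143 [(1 5 6; 0 0 0)], sign=+1
Σ_t [0,0]: t=0:+1/28800 = 1/28800
(3j)²=7/286 [(1 5 6; -1 0 1)], sign=-1
⇒ 4πI² = 63/143
I = (-1)√(63/143/(4π)) = -0.18723944

-0.187239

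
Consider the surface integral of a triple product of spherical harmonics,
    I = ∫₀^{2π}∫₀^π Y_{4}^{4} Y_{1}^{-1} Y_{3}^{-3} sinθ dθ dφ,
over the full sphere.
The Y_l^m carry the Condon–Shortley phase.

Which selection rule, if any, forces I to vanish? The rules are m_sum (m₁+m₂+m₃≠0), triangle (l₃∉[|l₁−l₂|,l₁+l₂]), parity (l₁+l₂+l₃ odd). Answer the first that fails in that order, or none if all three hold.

none

azimuthal sum: 4 − 1 − 3 = 0  ✓
3 ≤ 3 ≤ 5 (triangle on l)  ✓
L = 4 + 1 + 3 = 8 (even)  ✓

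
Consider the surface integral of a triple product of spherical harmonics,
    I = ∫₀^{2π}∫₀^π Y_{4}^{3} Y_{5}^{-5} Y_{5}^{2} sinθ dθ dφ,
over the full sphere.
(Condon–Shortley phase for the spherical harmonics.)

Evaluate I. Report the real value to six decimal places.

m-sum 0 ✓  L=14 even ✓  1≤5≤9 ✓
Π(2lᵢ+1) = 9×11×11 = 1089
triangle coeff Δ(4,5,5) = 1/3153150
Σ_t [0,4]: t=0:+1/69120 t=1:−1/1728 t=2:+1/576 t=3:−1/1728 t=4:+1/69120 = 7/11520
(3j)²=2/143 [(4 5 5; 0 0 0)], sign=-1
Σ_t [0,0]: t=0:+1/103680 = 1/103680
(3j)²=7/429 [(4 5 5; 3 -5 2)], sign=-1
⇒ 4πI² = 42/169
I = (+1)√(42/169/(4π)) = 0.14062948

0.140629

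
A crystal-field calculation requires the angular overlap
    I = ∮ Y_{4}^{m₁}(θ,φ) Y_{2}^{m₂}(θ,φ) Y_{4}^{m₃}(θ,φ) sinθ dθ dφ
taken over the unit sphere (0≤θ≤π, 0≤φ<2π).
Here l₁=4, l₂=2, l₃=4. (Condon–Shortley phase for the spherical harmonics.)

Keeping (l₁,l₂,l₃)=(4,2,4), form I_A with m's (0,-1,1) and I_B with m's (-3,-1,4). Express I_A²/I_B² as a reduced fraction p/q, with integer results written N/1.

5/98

Shared (l₁,l₂,l₃)=(4,2,4): N and (l;000)² cancel in I_A²/I_B².
A: Δ = 2!·6!·2!/11! = 1/13860; Racah Σ t=0..1: t=0:+1/96 t=1:−1/72 = -1/288; ⇒ 3j(4 2 4; 0 -1 1)² = 1/462, sgn +1
B: Δ = 2!·6!·2!/11! = 1/13860; Racah Σ t=1..1: t=1:−1/1440 = -1/1440; ⇒ 3j(4 2 4; -3 -1 4)² = 7/165, sgn -1
I_A²/I_B² = (1/462)/(7/165) = 5/98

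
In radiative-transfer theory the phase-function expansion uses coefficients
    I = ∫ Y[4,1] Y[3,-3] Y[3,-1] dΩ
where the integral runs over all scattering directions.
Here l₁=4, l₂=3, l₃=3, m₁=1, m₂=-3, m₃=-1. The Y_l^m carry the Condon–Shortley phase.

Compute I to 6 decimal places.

1 − 3 − 1 = -3 ≠ 0: azimuthal integral kills it; I = 0

0.000000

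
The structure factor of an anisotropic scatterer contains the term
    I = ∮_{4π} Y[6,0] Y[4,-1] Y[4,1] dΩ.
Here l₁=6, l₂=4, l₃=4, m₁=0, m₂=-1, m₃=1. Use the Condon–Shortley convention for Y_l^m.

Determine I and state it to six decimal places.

0.007113

Rules hold: Σm=0, L=14 even, 2≤4≤10.
N = 13·9·9 = 1053
Δ = 6!·6!·2!/15! = 1/1261260
Racah Σ t=2..4: t=2:+1/4608 t=3:−1/1296 t=4:+1/4608 = -7/20736
⇒ 3j(6 4 4; 0 0 0)² = 20/1287, sgn -1
Racah Σ t=1..3: t=1:−1/28800 t=2:+1/2304 t=3:−1/2592 = 7/518400
⇒ 3j(6 4 4; 0 -1 1)² = 1/25740, sgn -1
4πI² = N·(3j₀)²·(3jₘ)² = 1/1573
I = +1·√(0.000635728/4π) = 0.00711264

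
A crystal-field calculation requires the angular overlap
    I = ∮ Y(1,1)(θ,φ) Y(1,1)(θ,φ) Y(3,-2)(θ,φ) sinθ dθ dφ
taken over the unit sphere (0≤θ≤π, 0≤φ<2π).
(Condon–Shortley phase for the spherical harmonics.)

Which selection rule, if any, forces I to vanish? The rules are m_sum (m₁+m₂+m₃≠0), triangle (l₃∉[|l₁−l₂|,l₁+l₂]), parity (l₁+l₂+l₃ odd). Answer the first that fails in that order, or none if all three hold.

m₁+m₂+m₃ = 1 + 1 − 2 = 0  ✓
triangle: |1−1|=0 ≤ l₃=3 ≤ 1+1=2  ✗
parity: l₁+l₂+l₃ = 5 is odd

triangle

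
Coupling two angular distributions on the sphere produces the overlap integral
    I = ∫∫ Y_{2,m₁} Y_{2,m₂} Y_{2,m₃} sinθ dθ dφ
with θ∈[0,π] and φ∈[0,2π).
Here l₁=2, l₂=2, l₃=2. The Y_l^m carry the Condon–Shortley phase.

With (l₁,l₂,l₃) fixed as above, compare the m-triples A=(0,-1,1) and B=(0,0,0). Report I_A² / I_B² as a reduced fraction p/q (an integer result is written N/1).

Shared (l₁,l₂,l₃)=(2,2,2): N and (l;000)² cancel in I_A²/I_B².
A: Δ = 2!·2!·2!/7! = 1/630; Racah Σ t=0..1: t=0:+1/4 t=1:−1/2 = -1/4; ⇒ 3j(2 2 2; 0 -1 1)² = 1/70, sgn +1
B: Δ = 2!·2!·2!/7! = 1/630; Racah Σ t=0..2: t=0:+1/8 t=1:−1/1 t=2:+1/8 = -3/4; ⇒ 3j(2 2 2; 0 0 0)² = 2/35, sgn -1
I_A²/I_B² = (1/70)/(2/35) = 1/4

1/4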